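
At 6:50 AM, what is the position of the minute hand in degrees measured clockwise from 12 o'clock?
The minute hand moves 6 degrees per minute.
At 6:50: 50 x 6 = 300 degrees

Final answer: 300 degrees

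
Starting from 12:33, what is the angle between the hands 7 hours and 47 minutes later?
First find the time 7 hours and 47 minutes after 12:33.
Total minutes: 12 x 60 + 33 + 7 x 60 + 47 = 1220.
1220 mod 720 = 500 minutes = 8:20.
Now compute the angle at 8:20:
Hour hand: 8 x 30 + 20 x 0.5 = 250 degrees
Minute hand: 20 x 6 = 120 degrees
Difference: |250 - 120| = 130 degrees
The angle is 130 degrees

Final answer: 130 degrees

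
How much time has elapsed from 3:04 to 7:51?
From 3:04 to 7:51:
(7 x 60 + 51) - (3 x 60 + 4) = 471 - 184 = 287 minutes
= 4 hours and 47 minutes

Final answer: 4 hours and 47 minutes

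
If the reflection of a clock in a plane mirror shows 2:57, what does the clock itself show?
Reflection across the vertical (12-6) axis maps a hand at angle A degrees to (360 - A) degrees, which sends a reading of T minutes past 12:00 to (720 - T) minutes past 12:00.
Mirror reads 2:57 = 177 minutes past 12:00.
Actual time: (720 - 177) mod 720 = 543 minutes = 9:03.

Final answer: 9:03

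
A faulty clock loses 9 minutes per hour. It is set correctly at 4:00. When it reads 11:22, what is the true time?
For every 60 true minutes, the faulty clock advances 51 minutes, so 1 faulty-clock minute corresponds to 60/51 true minutes.
From 4:00 to 11:22 on the faulty dial is 442 minutes.
True elapsed: 442 x 60/51 = 520 minutes = 8 hours and 40 minutes.
True time: 4:00 + 8 hours and 40 minutes = 12:40.

Final answer: 12:40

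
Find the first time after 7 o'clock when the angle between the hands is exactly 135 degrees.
At t minutes past 7:00, the hour hand is at 30 x 7 + 0.5t degrees and the minute hand is at 6t degrees.
The smaller angle between them is 135 degrees when |30H - 5.5t| = 135 or |30H - 5.5t| = 225.
With H = 7, solve 30 x 7 - 5.5t = +/- target for each target:
  t = (30 x 7 - 135) / 5.5 = 13.64
  t = (30 x 7 + 135) / 5.5 = 62.73 (outside (0, 60))
  t = (30 x 7 - 225) / 5.5 = -2.73 (outside (0, 60))
  t = (30 x 7 + 225) / 5.5 = 79.09 (outside (0, 60))
Valid solutions in (0, 60): {13.64} minutes.
The first occurrence is t = 13.64 minutes.
The hands form a 135-degree angle at 13.64 minutes past 7:00.

Final answer: 13.64 minutes past 7:00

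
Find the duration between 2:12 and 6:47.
From 2:12 to 6:47:
(6 x 60 + 47) - (2 x 60 + 12) = 407 - 132 = 275 minutes
= 4 hours and 35 minutes

Final answer: 4 hours and 35 minutes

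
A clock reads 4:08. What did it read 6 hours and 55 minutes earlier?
Starting time: 4:08 = 248 total minutes past 12:00
Subtracting: 6 hours and 55 minutes = 415 minutes
248 - 415 = -167 (negative, add 12 hours = 720) = 553 minutes
= 9 hours and 13 minutes past 12:00 = 9:13

Final answer: 9:13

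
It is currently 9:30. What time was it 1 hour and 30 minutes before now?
Starting time: 9:30 = 570 total minutes past 12:00
Subtracting: 1 hour and 30 minutes = 90 minutes
570 - 90 = 480 minutes
= 8 hours past 12:00 = 8:00

Final answer: 8:00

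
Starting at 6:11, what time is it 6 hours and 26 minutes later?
Starting time: 6:11
Adding 26 minutes to 11 minutes: 11 + 26 = 37 minutes
Adding 6 hours: 6 + 6 = 12
Final time: 12:37

Final answer: 12:37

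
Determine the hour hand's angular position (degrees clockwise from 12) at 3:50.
The hour hand moves 30 degrees per hour and 0.5 degrees per minute.
At 3:50: (3) x 30 + 50 x 0.5 = 90 + 25 = 115 degrees

Final answer: 115 degrees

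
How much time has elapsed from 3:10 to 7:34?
From 3:10 to 7:34:
(7 x 60 + 34) - (3 x 60 + 10) = 454 - 190 = 264 minutes
= 4 hours and 24 minutes

Final answer: 4 hours and 24 minutes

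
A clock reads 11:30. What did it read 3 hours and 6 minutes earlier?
Starting time: 11:30 = 690 total minutes past 12:00
Subtracting: 3 hours and 6 minutes = 186 minutes
690 - 186 = 504 minutes
= 8 hours and 24 minutes past 12:00 = 8:24

Final answer: 8:24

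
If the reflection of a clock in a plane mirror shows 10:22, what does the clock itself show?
Reflection across the vertical (12-6) axis maps a hand at angle A degrees to (360 - A) degrees, which sends a reading of T minutes past 12:00 to (720 - T) minutes past 12:00.
Mirror reads 10:22 = 622 minutes past 12:00.
Actual time: (720 - 622) mod 720 = 98 minutes = 1:38.

Final answer: 1:38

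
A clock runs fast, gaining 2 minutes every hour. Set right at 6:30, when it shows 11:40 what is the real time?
For every 60 true minutes, the faulty clock advances 62 minutes, so 1 faulty-clock minute corresponds to 60/62 true minutes.
From 6:30 to 11:40 on the faulty dial is 310 minutes.
True elapsed: 310 x 60/62 = 300 minutes = 5 hours.
True time: 6:30 + 5 hours = 11:30.

Final answer: 11:30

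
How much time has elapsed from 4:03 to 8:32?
From 4:03 to 8:32:
(8 x 60 + 32) - (4 x 60 + 3) = 512 - 243 = 269 minutes
= 4 hours and 29 minutes

Final answer: 4 hours and 29 minutes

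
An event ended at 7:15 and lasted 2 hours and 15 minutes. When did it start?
Starting time: 7:15 = 435 total minutes past 12:00
Subtracting: 2 hours and 15 minutes = 135 minutes
435 - 135 = 300 minutes
= 5 hours past 12:00 = 5:00

Final answer: 5:00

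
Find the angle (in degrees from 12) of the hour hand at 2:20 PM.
The hour hand moves 30 degrees per hour and 0.5 degrees per minute.
At 2:20: (2) x 30 + 20 x 0.5 = 60 + 10 = 70 degrees

Final answer: 70 degrees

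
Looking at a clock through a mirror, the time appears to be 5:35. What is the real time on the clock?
Reflection across the vertical (12-6) axis maps a hand at angle A degrees to (360 - A) degrees, which sends a reading of T minutes past 12:00 to (720 - T) minutes past 12:00.
Mirror reads 5:35 = 335 minutes past 12:00.
Actual time: (720 - 335) mod 720 = 385 minutes = 6:25.

Final answer: 6:25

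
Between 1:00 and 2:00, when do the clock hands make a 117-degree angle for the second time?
At t minutes past 1:00, the hour hand is at 30 x 1 + 0.5t degrees and the minute hand is at 6t degrees.
The smaller angle between them is 117 degrees when |30H - 5.5t| = 117 or |30H - 5.5t| = 243.
With H = 1, solve 30 x 1 - 5.5t = +/- target for each target:
  t = (30 x 1 - 117) / 5.5 = -15.82 (outside (0, 60))
  t = (30 x 1 + 117) / 5.5 = 26.73
  t = (30 x 1 - 243) / 5.5 = -38.73 (outside (0, 60))
  t = (30 x 1 + 243) / 5.5 = 49.64
Valid solutions in (0, 60): {26.73, 49.64} minutes.
The second occurrence is t = 49.64 minutes.
The hands form a 117-degree angle at 49.64 minutes past 1:00.

Final answer: 49.64 minutes past 1:00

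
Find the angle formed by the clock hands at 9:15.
Hour hand position: 9 x 30 + 15 x 0.5 = 277.5 degrees
Minute hand position: 15 x 6 = 90 degrees
Difference: |277.5 - 90| = 187.5 degrees
Since 187.5 > 180, the smaller angle is 360 - 187.5 = 172.5 degrees

Final answer: 172.5 degrees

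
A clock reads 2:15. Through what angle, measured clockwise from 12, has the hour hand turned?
The hour hand moves 30 degrees per hour and 0.5 degrees per minute.
At 2:15: (2) x 30 + 15 x 0.5 = 60 + 7.5 = 67.5 degrees

Final answer: 67.5 degrees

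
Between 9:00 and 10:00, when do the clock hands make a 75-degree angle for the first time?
At t minutes past 9:00, the hour hand is at 30 x 9 + 0.5t degrees and the minute hand is at 6t degrees.
The smaller angle between them is 75 degrees when |30H - 5.5t| = 75 or |30H - 5.5t| = 285.
With H = 9, solve 30 x 9 - 5.5t = +/- target for each target:
  t = (30 x 9 - 75) / 5.5 = 35.45
  t = (30 x 9 + 75) / 5.5 = 62.73 (outside (0, 60))
  t = (30 x 9 - 285) / 5.5 = -2.73 (outside (0, 60))
  t = (30 x 9 + 285) / 5.5 = 100.91 (outside (0, 60))
Valid solutions in (0, 60): {35.45} minutes.
The first occurrence is t = 35.45 minutes.
The hands form a 75-degree angle at 35.45 minutes past 9:00.

Final answer: 35.45 minutes past 9:00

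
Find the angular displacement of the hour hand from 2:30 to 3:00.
The hour hand moves 0.5 degrees per minute.
Time elapsed: 3:00 - 2:30 = 30 minutes
Angular displacement: 30 x 0.5 = 15 degrees

Final answer: 15 degrees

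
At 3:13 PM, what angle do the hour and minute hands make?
Hour hand position: 3 x 30 + 13 x 0.5 = 96.5 degrees
Minute hand position: 13 x 6 = 78 degrees
Difference: |96.5 - 78| = 18.5 degrees
The angle between the hands is 18.5 degrees

Final answer: 18.5 degrees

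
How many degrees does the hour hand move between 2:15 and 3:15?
The hour hand moves 0.5 degrees per minute.
Time elapsed: 3:15 - 2:15 = 60 minutes
Angular displacement: 60 x 0.5 = 30 degrees

Final answer: 30 degrees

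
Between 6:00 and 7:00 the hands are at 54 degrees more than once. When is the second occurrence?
At t minutes past 6:00, the hour hand is at 30 x 6 + 0.5t degrees and the minute hand is at 6t degrees.
The smaller angle between them is 54 degrees when |30H - 5.5t| = 54 or |30H - 5.5t| = 306.
With H = 6, solve 30 x 6 - 5.5t = +/- target for each target:
  t = (30 x 6 - 54) / 5.5 = 22.91
  t = (30 x 6 + 54) / 5.5 = 42.55
  t = (30 x 6 - 306) / 5.5 = -22.91 (outside (0, 60))
  t = (30 x 6 + 306) / 5.5 = 88.36 (outside (0, 60))
Valid solutions in (0, 60): {22.91, 42.55} minutes.
The second occurrence is t = 42.55 minutes.
The hands form a 54-degree angle at 42.55 minutes past 6:00.

Final answer: 42.55 minutes past 6:00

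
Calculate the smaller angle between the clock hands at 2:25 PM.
Hour hand position: 2 x 30 + 25 x 0.5 = 72.5 degrees
Minute hand position: 25 x 6 = 150 degrees
Difference: |72.5 - 150| = 77.5 degrees
The angle between the hands is 77.5 degrees

Final answer: 77.5 degrees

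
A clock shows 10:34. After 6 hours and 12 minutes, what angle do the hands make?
First find the time 6 hours and 12 minutes after 10:34.
Total minutes: 10 x 60 + 34 + 6 x 60 + 12 = 1006.
1006 mod 720 = 286 minutes = 4:46.
Now compute the angle at 4:46:
Hour hand: 4 x 30 + 46 x 0.5 = 143 degrees
Minute hand: 46 x 6 = 276 degrees
Difference: |143 - 276| = 133 degrees
The angle is 133 degrees

Final answer: 133 degrees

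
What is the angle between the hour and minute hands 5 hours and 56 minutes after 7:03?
First find the time 5 hours and 56 minutes after 7:03.
Total minutes: 7 x 60 + 3 + 5 x 60 + 56 = 779.
779 mod 720 = 59 minutes = 12:59.
Now compute the angle at 12:59:
Hour hand: 0 x 30 + 59 x 0.5 = 29.5 degrees
Minute hand: 59 x 6 = 354 degrees
Difference: |29.5 - 354| = 324.5 degrees
Smaller angle: 360 - 324.5 = 35.5 degrees

Final answer: 35.5 degrees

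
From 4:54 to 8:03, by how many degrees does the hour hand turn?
The hour hand moves 0.5 degrees per minute.
Time elapsed: 8:03 - 4:54 = 189 minutes
Angular displacement: 189 x 0.5 = 94.5 degrees

Final answer: 94.5 degrees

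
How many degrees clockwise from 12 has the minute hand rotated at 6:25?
The minute hand moves 6 degrees per minute.
At 6:25: 25 x 6 = 150 degrees

Final answer: 150 degrees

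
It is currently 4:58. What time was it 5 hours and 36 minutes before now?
Starting time: 4:58 = 298 total minutes past 12:00
Subtracting: 5 hours and 36 minutes = 336 minutes
298 - 336 = -38 (negative, add 12 hours = 720) = 682 minutes
= 11 hours and 22 minutes past 12:00 = 11:22

Final answer: 11:22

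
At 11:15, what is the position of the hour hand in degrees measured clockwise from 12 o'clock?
The hour hand moves 30 degrees per hour and 0.5 degrees per minute.
At 11:15: (11) x 30 + 15 x 0.5 = 330 + 7.5 = 337.5 degrees

Final answer: 337.5 degrees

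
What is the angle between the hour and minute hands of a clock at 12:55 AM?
Hour hand position: 0 x 30 + 55 x 0.5 = 27.5 degrees
Minute hand position: 55 x 6 = 330 degrees
Difference: |27.5 - 330| = 302.5 degrees
Since 302.5 > 180, the smaller angle is 360 - 302.5 = 57.5 degrees

Final answer: 57.5 degrees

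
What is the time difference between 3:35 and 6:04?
From 3:35 to 6:04:
(6 x 60 + 4) - (3 x 60 + 35) = 364 - 215 = 149 minutes
= 2 hours and 29 minutes

Final answer: 2 hours and 29 minutes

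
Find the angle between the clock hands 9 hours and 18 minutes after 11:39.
First find the time 9 hours and 18 minutes after 11:39.
Total minutes: 11 x 60 + 39 + 9 x 60 + 18 = 1257.
1257 mod 720 = 537 minutes = 8:57.
Now compute the angle at 8:57:
Hour hand: 8 x 30 + 57 x 0.5 = 268.5 degrees
Minute hand: 57 x 6 = 342 degrees
Difference: |268.5 - 342| = 73.5 degrees
The angle is 73.5 degrees

Final answer: 73.5 degrees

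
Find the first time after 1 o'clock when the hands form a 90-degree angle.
At t minutes past 1:00, the hour hand is at 30 x 1 + 0.5t degrees and the minute hand is at 6t degrees.
The smaller angle between them is 90 degrees when |30H - 5.5t| = 90 or |30H - 5.5t| = 270.
With H = 1, solve 30 x 1 - 5.5t = +/- target for each target:
  t = (30 x 1 - 90) / 5.5 = -10.91 (outside (0, 60))
  t = (30 x 1 + 90) / 5.5 = 21.82
  t = (30 x 1 - 270) / 5.5 = -43.64 (outside (0, 60))
  t = (30 x 1 + 270) / 5.5 = 54.55
Valid solutions in (0, 60): {21.82, 54.55} minutes.
First occurrence: t = 21.82 minutes.
The hands are at right angles at 21.82 minutes past 1:00.

Final answer: 21.82 minutes past 1:00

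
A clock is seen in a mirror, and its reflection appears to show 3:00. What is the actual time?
Reflection across the vertical (12-6) axis maps a hand at angle A degrees to (360 - A) degrees, which sends a reading of T minutes past 12:00 to (720 - T) minutes past 12:00.
Mirror reads 3:00 = 180 minutes past 12:00.
Actual time: (720 - 180) mod 720 = 540 minutes = 9:00.

Final answer: 9:00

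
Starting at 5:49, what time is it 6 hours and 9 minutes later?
Starting time: 5:49
Adding 9 minutes to 49 minutes: 49 + 9 = 58 minutes
Adding 6 hours: 5 + 6 = 11
Final time: 11:58

Final answer: 11:58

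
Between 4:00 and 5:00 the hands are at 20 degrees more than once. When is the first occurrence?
At t minutes past 4:00, the hour hand is at 30 x 4 + 0.5t degrees and the minute hand is at 6t degrees.
The smaller angle between them is 20 degrees when |30H - 5.5t| = 20 or |30H - 5.5t| = 340.
With H = 4, solve 30 x 4 - 5.5t = +/- target for each target:
  t = (30 x 4 - 20) / 5.5 = 18.18
  t = (30 x 4 + 20) / 5.5 = 25.45
  t = (30 x 4 - 340) / 5.5 = -40 (outside (0, 60))
  t = (30 x 4 + 340) / 5.5 = 83.64 (outside (0, 60))
Valid solutions in (0, 60): {18.18, 25.45} minutes.
The first occurrence is t = 18.18 minutes.
The hands form a 20-degree angle at 18.18 minutes past 4:00.

Final answer: 18.18 minutes past 4:00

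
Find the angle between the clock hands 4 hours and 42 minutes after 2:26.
First find the time 4 hours and 42 minutes after 2:26.
Total minutes: 2 x 60 + 26 + 4 x 60 + 42 = 428.
428 mod 720 = 428 minutes = 7:08.
Now compute the angle at 7:08:
Hour hand: 7 x 30 + 8 x 0.5 = 214 degrees
Minute hand: 8 x 6 = 48 degrees
Difference: |214 - 48| = 166 degrees
The angle is 166 degrees

Final answer: 166 degrees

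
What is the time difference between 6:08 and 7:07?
From 6:08 to 7:07:
(7 x 60 + 7) - (6 x 60 + 8) = 427 - 368 = 59 minutes
= 59 minutes

Final answer: 59 minutes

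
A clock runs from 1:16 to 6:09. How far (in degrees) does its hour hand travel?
The hour hand moves 0.5 degrees per minute.
Time elapsed: 6:09 - 1:16 = 293 minutes
Angular displacement: 293 x 0.5 = 146.5 degrees

Final answer: 146.5 degrees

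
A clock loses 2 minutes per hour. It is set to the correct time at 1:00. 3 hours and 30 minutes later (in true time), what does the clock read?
For every 60 true minutes, the faulty clock advances 60 - 2 = 58 minutes.
True elapsed: 3 hours and 30 minutes = 210 minutes.
Faulty clock advances: 210 x 58/60 = 203 minutes (drift: 7 minutes behind).
Shown time: 1:00 + 203 minutes = 4:23.

Final answer: 4:23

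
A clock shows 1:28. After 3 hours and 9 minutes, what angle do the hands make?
First find the time 3 hours and 9 minutes after 1:28.
Total minutes: 1 x 60 + 28 + 3 x 60 + 9 = 277.
277 mod 720 = 277 minutes = 4:37.
Now compute the angle at 4:37:
Hour hand: 4 x 30 + 37 x 0.5 = 138.5 degrees
Minute hand: 37 x 6 = 222 degrees
Difference: |138.5 - 222| = 83.5 degrees
The angle is 83.5 degrees

Final answer: 83.5 degrees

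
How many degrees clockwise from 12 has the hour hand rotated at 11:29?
The hour hand moves 30 degrees per hour and 0.5 degrees per minute.
At 11:29: (11) x 30 + 29 x 0.5 = 330 + 14.5 = 344.5 degrees

Final answer: 344.5 degrees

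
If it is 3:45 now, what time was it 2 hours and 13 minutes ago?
Starting time: 3:45 = 225 total minutes past 12:00
Subtracting: 2 hours and 13 minutes = 133 minutes
225 - 133 = 92 minutes
= 1 hour and 32 minutes past 12:00 = 1:32

Final answer: 1:32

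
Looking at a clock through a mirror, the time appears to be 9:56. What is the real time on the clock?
Reflection across the vertical (12-6) axis maps a hand at angle A degrees to (360 - A) degrees, which sends a reading of T minutes past 12:00 to (720 - T) minutes past 12:00.
Mirror reads 9:56 = 596 minutes past 12:00.
Actual time: (720 - 596) mod 720 = 124 minutes = 2:04.

Final answer: 2:04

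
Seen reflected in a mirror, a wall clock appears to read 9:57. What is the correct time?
Reflection across the vertical (12-6) axis maps a hand at angle A degrees to (360 - A) degrees, which sends a reading of T minutes past 12:00 to (720 - T) minutes past 12:00.
Mirror reads 9:57 = 597 minutes past 12:00.
Actual time: (720 - 597) mod 720 = 123 minutes = 2:03.

Final answer: 2:03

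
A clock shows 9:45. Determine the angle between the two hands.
Hour hand position: 9 x 30 + 45 x 0.5 = 292.5 degrees
Minute hand position: 45 x 6 = 270 degrees
Difference: |292.5 - 270| = 22.5 degrees
The angle between the hands is 22.5 degrees

Final answer: 22.5 degrees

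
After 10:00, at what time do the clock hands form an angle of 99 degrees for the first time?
At t minutes past 10:00, the hour hand is at 30 x 10 + 0.5t degrees and the minute hand is at 6t degrees.
The smaller angle between them is 99 degrees when |30H - 5.5t| = 99 or |30H - 5.5t| = 261.
With H = 10, solve 30 x 10 - 5.5t = +/- target for each target:
  t = (30 x 10 - 99) / 5.5 = 36.55
  t = (30 x 10 + 99) / 5.5 = 72.55 (outside (0, 60))
  t = (30 x 10 - 261) / 5.5 = 7.09
  t = (30 x 10 + 261) / 5.5 = 102 (outside (0, 60))
Valid solutions in (0, 60): {7.09, 36.55} minutes.
The first occurrence is t = 7.09 minutes.
The hands form a 99-degree angle at 7.09 minutes past 10:00.

Final answer: 7.09 minutes past 10:00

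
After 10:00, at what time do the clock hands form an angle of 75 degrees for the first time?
At t minutes past 10:00, the hour hand is at 30 x 10 + 0.5t degrees and the minute hand is at 6t degrees.
The smaller angle between them is 75 degrees when |30H - 5.5t| = 75 or |30H - 5.5t| = 285.
With H = 10, solve 30 x 10 - 5.5t = +/- target for each target:
  t = (30 x 10 - 75) / 5.5 = 40.91
  t = (30 x 10 + 75) / 5.5 = 68.18 (outside (0, 60))
  t = (30 x 10 - 285) / 5.5 = 2.73
  t = (30 x 10 + 285) / 5.5 = 106.36 (outside (0, 60))
Valid solutions in (0, 60): {2.73, 40.91} minutes.
The first occurrence is t = 2.73 minutes.
The hands form a 75-degree angle at 2.73 minutes past 10:00.

Final answer: 2.73 minutes past 10:00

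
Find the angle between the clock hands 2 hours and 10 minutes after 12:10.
First find the time 2 hours and 10 minutes after 12:10.
Total minutes: 12 x 60 + 10 + 2 x 60 + 10 = 860.
860 mod 720 = 140 minutes = 2:20.
Now compute the angle at 2:20:
Hour hand: 2 x 30 + 20 x 0.5 = 70 degrees
Minute hand: 20 x 6 = 120 degrees
Difference: |70 - 120| = 50 degrees
The angle is 50 degrees

Final answer: 50 degrees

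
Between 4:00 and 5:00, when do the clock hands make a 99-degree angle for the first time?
At t minutes past 4:00, the hour hand is at 30 x 4 + 0.5t degrees and the minute hand is at 6t degrees.
The smaller angle between them is 99 degrees when |30H - 5.5t| = 99 or |30H - 5.5t| = 261.
With H = 4, solve 30 x 4 - 5.5t = +/- target for each target:
  t = (30 x 4 - 99) / 5.5 = 3.82
  t = (30 x 4 + 99) / 5.5 = 39.82
  t = (30 x 4 - 261) / 5.5 = -25.64 (outside (0, 60))
  t = (30 x 4 + 261) / 5.5 = 69.27 (outside (0, 60))
Valid solutions in (0, 60): {3.82, 39.82} minutes.
The first occurrence is t = 3.82 minutes.
The hands form a 99-degree angle at 3.82 minutes past 4:00.

Final answer: 3.82 minutes past 4:00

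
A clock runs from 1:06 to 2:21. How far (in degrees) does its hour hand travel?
The hour hand moves 0.5 degrees per minute.
Time elapsed: 2:21 - 1:06 = 75 minutes
Angular displacement: 75 x 0.5 = 37.5 degrees

Final answer: 37.5 degrees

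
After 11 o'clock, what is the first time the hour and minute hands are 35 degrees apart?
At t minutes past 11:00, the hour hand is at 30 x 11 + 0.5t degrees and the minute hand is at 6t degrees.
The smaller angle between them is 35 degrees when |30H - 5.5t| = 35 or |30H - 5.5t| = 325.
With H = 11, solve 30 x 11 - 5.5t = +/- target for each target:
  t = (30 x 11 - 35) / 5.5 = 53.64
  t = (30 x 11 + 35) / 5.5 = 66.36 (outside (0, 60))
  t = (30 x 11 - 325) / 5.5 = 0.91
  t = (30 x 11 + 325) / 5.5 = 119.09 (outside (0, 60))
Valid solutions in (0, 60): {0.91, 53.64} minutes.
The first occurrence is t = 0.91 minutes.
The hands form a 35-degree angle at 0.91 minutes past 11:00.

Final answer: 0.91 minutes past 11:00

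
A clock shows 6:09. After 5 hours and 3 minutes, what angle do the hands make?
First find the time 5 hours and 3 minutes after 6:09.
Total minutes: 6 x 60 + 9 + 5 x 60 + 3 = 672.
672 mod 720 = 672 minutes = 11:12.
Now compute the angle at 11:12:
Hour hand: 11 x 30 + 12 x 0.5 = 336 degrees
Minute hand: 12 x 6 = 72 degrees
Difference: |336 - 72| = 264 degrees
Smaller angle: 360 - 264 = 96 degrees

Final answer: 96 degrees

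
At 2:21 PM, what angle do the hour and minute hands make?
Hour hand position: 2 x 30 + 21 x 0.5 = 70.5 degrees
Minute hand position: 21 x 6 = 126 degrees
Difference: |70.5 - 126| = 55.5 degrees
The angle between the hands is 55.5 degrees

Final answer: 55.5 degrees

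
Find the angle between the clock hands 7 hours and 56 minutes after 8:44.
First find the time 7 hours and 56 minutes after 8:44.
Total minutes: 8 x 60 + 44 + 7 x 60 + 56 = 1000.
1000 mod 720 = 280 minutes = 4:40.
Now compute the angle at 4:40:
Hour hand: 4 x 30 + 40 x 0.5 = 140 degrees
Minute hand: 40 x 6 = 240 degrees
Difference: |140 - 240| = 100 degrees
The angle is 100 degrees

Final answer: 100 degrees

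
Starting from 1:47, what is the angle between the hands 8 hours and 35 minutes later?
First find the time 8 hours and 35 minutes after 1:47.
Total minutes: 1 x 60 + 47 + 8 x 60 + 35 = 622.
622 mod 720 = 622 minutes = 10:22.
Now compute the angle at 10:22:
Hour hand: 10 x 30 + 22 x 0.5 = 311 degrees
Minute hand: 22 x 6 = 132 degrees
Difference: |311 - 132| = 179 degrees
The angle is 179 degrees

Final answer: 179 degrees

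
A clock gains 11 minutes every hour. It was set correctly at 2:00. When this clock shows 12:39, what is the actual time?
For every 60 true minutes, the faulty clock advances 71 minutes, so 1 faulty-clock minute corresponds to 60/71 true minutes.
From 2:00 to 12:39 on the faulty dial is 639 minutes.
True elapsed: 639 x 60/71 = 540 minutes = 9 hours.
True time: 2:00 + 9 hours = 11:00.

Final answer: 11:00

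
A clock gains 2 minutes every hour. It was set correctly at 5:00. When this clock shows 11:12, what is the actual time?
For every 60 true minutes, the faulty clock advances 62 minutes, so 1 faulty-clock minute corresponds to 60/62 true minutes.
From 5:00 to 11:12 on the faulty dial is 372 minutes.
True elapsed: 372 x 60/62 = 360 minutes = 6 hours.
True time: 5:00 + 6 hours = 11:00.

Final answer: 11:00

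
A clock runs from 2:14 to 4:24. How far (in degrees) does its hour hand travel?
The hour hand moves 0.5 degrees per minute.
Time elapsed: 4:24 - 2:14 = 130 minutes
Angular displacement: 130 x 0.5 = 65 degrees

Final answer: 65 degrees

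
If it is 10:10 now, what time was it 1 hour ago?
Starting time: 10:10 = 610 total minutes past 12:00
Subtracting: 1 hour = 60 minutes
610 - 60 = 550 minutes
= 9 hours and 10 minutes past 12:00 = 9:10

Final answer: 9:10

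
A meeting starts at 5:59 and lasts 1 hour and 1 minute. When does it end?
Starting time: 5:59
Adding 1 minute to 59 minutes: 59 + 1 = 60 minutes = 1 hour
Adding 1 hour: 5 + 1 + 1 (carry) = 7
Final time: 7:00

Final answer: 7:00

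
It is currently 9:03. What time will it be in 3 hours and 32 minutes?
Starting time: 9:03
Adding 32 minutes to 3 minutes: 3 + 32 = 35 minutes
Adding 3 hours: 9 + 3 = 12
Final time: 12:35

Final answer: 12:35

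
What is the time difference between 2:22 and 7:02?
From 2:22 to 7:02:
(7 x 60 + 2) - (2 x 60 + 22) = 422 - 142 = 280 minutes
= 4 hours and 40 minutes

Final answer: 4 hours and 40 minutes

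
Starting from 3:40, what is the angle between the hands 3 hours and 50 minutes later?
First find the time 3 hours and 50 minutes after 3:40.
Total minutes: 3 x 60 + 40 + 3 x 60 + 50 = 450.
450 mod 720 = 450 minutes = 7:30.
Now compute the angle at 7:30:
Hour hand: 7 x 30 + 30 x 0.5 = 225 degrees
Minute hand: 30 x 6 = 180 degrees
Difference: |225 - 180| = 45 degrees
The angle is 45 degrees

Final answer: 45 degrees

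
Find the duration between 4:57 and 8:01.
From 4:57 to 8:01:
(8 x 60 + 1) - (4 x 60 + 57) = 481 - 297 = 184 minutes
= 3 hours and 4 minutes

Final answer: 3 hours and 4 minutes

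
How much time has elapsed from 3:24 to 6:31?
From 3:24 to 6:31:
(6 x 60 + 31) - (3 x 60 + 24) = 391 - 204 = 187 minutes
= 3 hours and 7 minutes

Final answer: 3 hours and 7 minutes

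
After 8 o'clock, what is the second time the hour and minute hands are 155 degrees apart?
At t minutes past 8:00, the hour hand is at 30 x 8 + 0.5t degrees and the minute hand is at 6t degrees.
The smaller angle between them is 155 degrees when |30H - 5.5t| = 155 or |30H - 5.5t| = 205.
With H = 8, solve 30 x 8 - 5.5t = +/- target for each target:
  t = (30 x 8 - 155) / 5.5 = 15.45
  t = (30 x 8 + 155) / 5.5 = 71.82 (outside (0, 60))
  t = (30 x 8 - 205) / 5.5 = 6.36
  t = (30 x 8 + 205) / 5.5 = 80.91 (outside (0, 60))
Valid solutions in (0, 60): {6.36, 15.45} minutes.
The second occurrence is t = 15.45 minutes.
The hands form a 155-degree angle at 15.45 minutes past 8:00.

Final answer: 15.45 minutes past 8:00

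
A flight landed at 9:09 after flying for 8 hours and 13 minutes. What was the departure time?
Starting time: 9:09 = 549 total minutes past 12:00
Subtracting: 8 hours and 13 minutes = 493 minutes
549 - 493 = 56 minutes
= 56 minutes past 12:00 = 12:56

Final answer: 12:56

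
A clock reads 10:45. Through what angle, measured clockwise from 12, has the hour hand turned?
The hour hand moves 30 degrees per hour and 0.5 degrees per minute.
At 10:45: (10) x 30 + 45 x 0.5 = 300 + 22.5 = 322.5 degrees

Final answer: 322.5 degrees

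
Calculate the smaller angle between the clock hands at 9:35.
Hour hand position: 9 x 30 + 35 x 0.5 = 287.5 degrees
Minute hand position: 35 x 6 = 210 degrees
Difference: |287.5 - 210| = 77.5 degrees
The angle between the hands is 77.5 degrees

Final answer: 77.5 degrees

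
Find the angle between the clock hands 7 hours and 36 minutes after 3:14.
First find the time 7 hours and 36 minutes after 3:14.
Total minutes: 3 x 60 + 14 + 7 x 60 + 36 = 650.
650 mod 720 = 650 minutes = 10:50.
Now compute the angle at 10:50:
Hour hand: 10 x 30 + 50 x 0.5 = 325 degrees
Minute hand: 50 x 6 = 300 degrees
Difference: |325 - 300| = 25 degrees
The angle is 25 degrees

Final answer: 25 degrees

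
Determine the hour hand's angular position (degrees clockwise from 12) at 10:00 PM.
The hour hand moves 30 degrees per hour and 0.5 degrees per minute.
At 10:00: (10) x 30 + 0 x 0.5 = 300 + 0 = 300 degrees

Final answer: 300 degrees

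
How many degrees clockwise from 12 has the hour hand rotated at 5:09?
The hour hand moves 30 degrees per hour and 0.5 degrees per minute.
At 5:09: (5) x 30 + 9 x 0.5 = 150 + 4.5 = 154.5 degrees

Final answer: 154.5 degrees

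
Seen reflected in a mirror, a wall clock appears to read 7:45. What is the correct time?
Reflection across the vertical (12-6) axis maps a hand at angle A degrees to (360 - A) degrees, which sends a reading of T minutes past 12:00 to (720 - T) minutes past 12:00.
Mirror reads 7:45 = 465 minutes past 12:00.
Actual time: (720 - 465) mod 720 = 255 minutes = 4:15.

Final answer: 4:15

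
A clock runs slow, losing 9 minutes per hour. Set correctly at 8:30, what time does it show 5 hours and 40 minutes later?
For every 60 true minutes, the faulty clock advances 60 - 9 = 51 minutes.
True elapsed: 5 hours and 40 minutes = 340 minutes.
Faulty clock advances: 340 x 51/60 = 289 minutes (drift: 51 minutes behind).
Shown time: 8:30 + 289 minutes = 1:19.

Final answer: 1:19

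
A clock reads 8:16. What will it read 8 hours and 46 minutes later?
Starting time: 8:16
Adding 46 minutes to 16 minutes: 16 + 46 = 62 minutes = 1 hour and 2 minutes
Adding 8 hours: 8 + 8 + 1 (carry) = 17 - 12 = 5
Final time: 5:02

Final answer: 5:02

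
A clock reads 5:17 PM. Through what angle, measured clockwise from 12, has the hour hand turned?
The hour hand moves 30 degrees per hour and 0.5 degrees per minute.
At 5:17: (5) x 30 + 17 x 0.5 = 150 + 8.5 = 158.5 degrees

Final answer: 158.5 degrees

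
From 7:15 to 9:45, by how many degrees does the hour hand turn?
The hour hand moves 0.5 degrees per minute.
Time elapsed: 9:45 - 7:15 = 150 minutes
Angular displacement: 150 x 0.5 = 75 degrees

Final answer: 75 degrees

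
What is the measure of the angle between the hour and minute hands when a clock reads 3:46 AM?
Hour hand position: 3 x 30 + 46 x 0.5 = 113 degrees
Minute hand position: 46 x 6 = 276 degrees
Difference: |113 - 276| = 163 degrees
The angle between the hands is 163 degrees

Final answer: 163 degrees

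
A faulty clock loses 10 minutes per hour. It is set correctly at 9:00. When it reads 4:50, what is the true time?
For every 60 true minutes, the faulty clock advances 50 minutes, so 1 faulty-clock minute corresponds to 60/50 true minutes.
From 9:00 to 4:50 on the faulty dial is 470 minutes.
True elapsed: 470 x 60/50 = 564 minutes = 9 hours and 24 minutes.
True time: 9:00 + 9 hours and 24 minutes = 6:24.

Final answer: 6:24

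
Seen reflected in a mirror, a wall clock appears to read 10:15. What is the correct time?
Reflection across the vertical (12-6) axis maps a hand at angle A degrees to (360 - A) degrees, which sends a reading of T minutes past 12:00 to (720 - T) minutes past 12:00.
Mirror reads 10:15 = 615 minutes past 12:00.
Actual time: (720 - 615) mod 720 = 105 minutes = 1:45.

Final answer: 1:45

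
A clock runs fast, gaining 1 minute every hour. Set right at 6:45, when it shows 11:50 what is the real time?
For every 60 true minutes, the faulty clock advances 61 minutes, so 1 faulty-clock minute corresponds to 60/61 true minutes.
From 6:45 to 11:50 on the faulty dial is 305 minutes.
True elapsed: 305 x 60/61 = 300 minutes = 5 hours.
True time: 6:45 + 5 hours = 11:45.

Final answer: 11:45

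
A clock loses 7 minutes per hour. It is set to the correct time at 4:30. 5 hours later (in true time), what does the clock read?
For every 60 true minutes, the faulty clock advances 60 - 7 = 53 minutes.
True elapsed: 5 hours = 300 minutes.
Faulty clock advances: 300 x 53/60 = 265 minutes (drift: 35 minutes behind).
Shown time: 4:30 + 265 minutes = 8:55.

Final answer: 8:55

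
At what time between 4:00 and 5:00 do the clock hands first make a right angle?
At t minutes past 4:00, the hour hand is at 30 x 4 + 0.5t degrees and the minute hand is at 6t degrees.
The smaller angle between them is 90 degrees when |30H - 5.5t| = 90 or |30H - 5.5t| = 270.
With H = 4, solve 30 x 4 - 5.5t = +/- target for each target:
  t = (30 x 4 - 90) / 5.5 = 5.45
  t = (30 x 4 + 90) / 5.5 = 38.18
  t = (30 x 4 - 270) / 5.5 = -27.27 (outside (0, 60))
  t = (30 x 4 + 270) / 5.5 = 70.91 (outside (0, 60))
Valid solutions in (0, 60): {5.45, 38.18} minutes.
First occurrence: t = 5.45 minutes.
The hands are at right angles at 5.45 minutes past 4:00.

Final answer: 5.45 minutes past 4:00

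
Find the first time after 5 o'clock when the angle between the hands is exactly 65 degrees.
At t minutes past 5:00, the hour hand is at 30 x 5 + 0.5t degrees and the minute hand is at 6t degrees.
The smaller angle between them is 65 degrees when |30H - 5.5t| = 65 or |30H - 5.5t| = 295.
With H = 5, solve 30 x 5 - 5.5t = +/- target for each target:
  t = (30 x 5 - 65) / 5.5 = 15.45
  t = (30 x 5 + 65) / 5.5 = 39.09
  t = (30 x 5 - 295) / 5.5 = -26.36 (outside (0, 60))
  t = (30 x 5 + 295) / 5.5 = 80.91 (outside (0, 60))
Valid solutions in (0, 60): {15.45, 39.09} minutes.
The first occurrence is t = 15.45 minutes.
The hands form a 65-degree angle at 15.45 minutes past 5:00.

Final answer: 15.45 minutes past 5:00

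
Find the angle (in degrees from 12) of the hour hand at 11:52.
The hour hand moves 30 degrees per hour and 0.5 degrees per minute.
At 11:52: (11) x 30 + 52 x 0.5 = 330 + 26 = 356 degrees

Final answer: 356 degrees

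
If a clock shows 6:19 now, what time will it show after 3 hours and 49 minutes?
Starting time: 6:19
Adding 49 minutes to 19 minutes: 19 + 49 = 68 minutes = 1 hour and 8 minutes
Adding 3 hours: 6 + 3 + 1 (carry) = 10
Final time: 10:08

Final answer: 10:08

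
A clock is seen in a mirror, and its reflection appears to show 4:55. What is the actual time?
Reflection across the vertical (12-6) axis maps a hand at angle A degrees to (360 - A) degrees, which sends a reading of T minutes past 12:00 to (720 - T) minutes past 12:00.
Mirror reads 4:55 = 295 minutes past 12:00.
Actual time: (720 - 295) mod 720 = 425 minutes = 7:05.

Final answer: 7:05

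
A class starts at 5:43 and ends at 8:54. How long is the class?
From 5:43 to 8:54:
(8 x 60 + 54) - (5 x 60 + 43) = 534 - 343 = 191 minutes
= 3 hours and 11 minutes

Final answer: 3 hours and 11 minutes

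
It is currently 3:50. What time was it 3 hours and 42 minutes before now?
Starting time: 3:50 = 230 total minutes past 12:00
Subtracting: 3 hours and 42 minutes = 222 minutes
230 - 222 = 8 minutes
= 8 minutes past 12:00 = 12:08

Final answer: 12:08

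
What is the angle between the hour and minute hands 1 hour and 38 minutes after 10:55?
First find the time 1 hour and 38 minutes after 10:55.
Total minutes: 10 x 60 + 55 + 1 x 60 + 38 = 753.
753 mod 720 = 33 minutes = 12:33.
Now compute the angle at 12:33:
Hour hand: 0 x 30 + 33 x 0.5 = 16.5 degrees
Minute hand: 33 x 6 = 198 degrees
Difference: |16.5 - 198| = 181.5 degrees
Smaller angle: 360 - 181.5 = 178.5 degrees

Final answer: 178.5 degrees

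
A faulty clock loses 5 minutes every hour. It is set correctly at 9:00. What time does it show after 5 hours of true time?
For every 60 true minutes, the faulty clock advances 60 - 5 = 55 minutes.
True elapsed: 5 hours = 300 minutes.
Faulty clock advances: 300 x 55/60 = 275 minutes (drift: 25 minutes behind).
Shown time: 9:00 + 275 minutes = 1:35.

Final answer: 1:35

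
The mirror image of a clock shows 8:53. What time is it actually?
Reflection across the vertical (12-6) axis maps a hand at angle A degrees to (360 - A) degrees, which sends a reading of T minutes past 12:00 to (720 - T) minutes past 12:00.
Mirror reads 8:53 = 533 minutes past 12:00.
Actual time: (720 - 533) mod 720 = 187 minutes = 3:07.

Final answer: 3:07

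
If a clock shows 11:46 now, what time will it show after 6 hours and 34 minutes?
Starting time: 11:46
Adding 34 minutes to 46 minutes: 46 + 34 = 80 minutes = 1 hour and 20 minutes
Adding 6 hours: 11 + 6 + 1 (carry) = 18 - 12 = 6
Final time: 6:20

Final answer: 6:20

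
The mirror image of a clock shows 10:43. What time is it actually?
Reflection across the vertical (12-6) axis maps a hand at angle A degrees to (360 - A) degrees, which sends a reading of T minutes past 12:00 to (720 - T) minutes past 12:00.
Mirror reads 10:43 = 643 minutes past 12:00.
Actual time: (720 - 643) mod 720 = 77 minutes = 1:17.

Final answer: 1:17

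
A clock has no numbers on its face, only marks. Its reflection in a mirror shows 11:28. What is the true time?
Reflection across the vertical (12-6) axis maps a hand at angle A degrees to (360 - A) degrees, which sends a reading of T minutes past 12:00 to (720 - T) minutes past 12:00.
Mirror reads 11:28 = 688 minutes past 12:00.
Actual time: (720 - 688) mod 720 = 32 minutes = 12:32.

Final answer: 12:32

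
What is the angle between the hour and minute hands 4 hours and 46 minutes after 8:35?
First find the time 4 hours and 46 minutes after 8:35.
Total minutes: 8 x 60 + 35 + 4 x 60 + 46 = 801.
801 mod 720 = 81 minutes = 1:21.
Now compute the angle at 1:21:
Hour hand: 1 x 30 + 21 x 0.5 = 40.5 degrees
Minute hand: 21 x 6 = 126 degrees
Difference: |40.5 - 126| = 85.5 degrees
The angle is 85.5 degrees

Final answer: 85.5 degrees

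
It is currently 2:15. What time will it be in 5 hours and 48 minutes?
Starting time: 2:15
Adding 48 minutes to 15 minutes: 15 + 48 = 63 minutes = 1 hour and 3 minutes
Adding 5 hours: 2 + 5 + 1 (carry) = 8
Final time: 8:03

Final answer: 8:03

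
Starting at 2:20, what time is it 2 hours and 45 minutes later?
Starting time: 2:20
Adding 45 minutes to 20 minutes: 20 + 45 = 65 minutes = 1 hour and 5 minutes
Adding 2 hours: 2 + 2 + 1 (carry) = 5
Final time: 5:05

Final answer: 5:05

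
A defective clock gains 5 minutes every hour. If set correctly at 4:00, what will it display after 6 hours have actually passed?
For every 60 true minutes, the faulty clock advances 60 + 5 = 65 minutes.
True elapsed: 6 hours = 360 minutes.
Faulty clock advances: 360 x 65/60 = 390 minutes (drift: 30 minutes ahead).
Shown time: 4:00 + 390 minutes = 10:30.

Final answer: 10:30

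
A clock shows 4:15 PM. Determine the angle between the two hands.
Hour hand position: 4 x 30 + 15 x 0.5 = 127.5 degrees
Minute hand position: 15 x 6 = 90 degrees
Difference: |127.5 - 90| = 37.5 degrees
The angle between the hands is 37.5 degrees

Final answer: 37.5 degrees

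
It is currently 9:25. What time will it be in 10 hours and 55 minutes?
Starting time: 9:25
Adding 55 minutes to 25 minutes: 25 + 55 = 80 minutes = 1 hour and 20 minutes
Adding 10 hours: 9 + 10 + 1 (carry) = 20 - 12 = 8
Final time: 8:20

Final answer: 8:20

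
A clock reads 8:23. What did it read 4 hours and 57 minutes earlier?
Starting time: 8:23 = 503 total minutes past 12:00
Subtracting: 4 hours and 57 minutes = 297 minutes
503 - 297 = 206 minutes
= 3 hours and 26 minutes past 12:00 = 3:26

Final answer: 3:26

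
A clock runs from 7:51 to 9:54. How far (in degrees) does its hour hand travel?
The hour hand moves 0.5 degrees per minute.
Time elapsed: 9:54 - 7:51 = 123 minutes
Angular displacement: 123 x 0.5 = 61.5 degrees

Final answer: 61.5 degrees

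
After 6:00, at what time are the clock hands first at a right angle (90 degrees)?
At t minutes past 6:00, the hour hand is at 30 x 6 + 0.5t degrees and the minute hand is at 6t degrees.
The smaller angle between them is 90 degrees when |30H - 5.5t| = 90 or |30H - 5.5t| = 270.
With H = 6, solve 30 x 6 - 5.5t = +/- target for each target:
  t = (30 x 6 - 90) / 5.5 = 16.36
  t = (30 x 6 + 90) / 5.5 = 49.09
  t = (30 x 6 - 270) / 5.5 = -16.36 (outside (0, 60))
  t = (30 x 6 + 270) / 5.5 = 81.82 (outside (0, 60))
Valid solutions in (0, 60): {16.36, 49.09} minutes.
First occurrence: t = 16.36 minutes.
The hands are at right angles at 16.36 minutes past 6:00.

Final answer: 16.36 minutes past 6:00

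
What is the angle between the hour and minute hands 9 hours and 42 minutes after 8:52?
First find the time 9 hours and 42 minutes after 8:52.
Total minutes: 8 x 60 + 52 + 9 x 60 + 42 = 1114.
1114 mod 720 = 394 minutes = 6:34.
Now compute the angle at 6:34:
Hour hand: 6 x 30 + 34 x 0.5 = 197 degrees
Minute hand: 34 x 6 = 204 degrees
Difference: |197 - 204| = 7 degrees
The angle is 7 degrees

Final answer: 7 degrees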